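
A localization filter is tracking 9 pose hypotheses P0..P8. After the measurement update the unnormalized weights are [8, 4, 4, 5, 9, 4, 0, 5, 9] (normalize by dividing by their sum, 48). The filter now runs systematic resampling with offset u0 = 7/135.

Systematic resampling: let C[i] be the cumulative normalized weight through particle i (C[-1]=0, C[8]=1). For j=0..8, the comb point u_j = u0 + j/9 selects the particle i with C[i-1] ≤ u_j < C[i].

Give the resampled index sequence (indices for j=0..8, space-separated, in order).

0 0 2 3 4 4 7 8 8

C = [1/6, 1/4, 1/3, 7/16, 5/8, 17/24, 17/24, 13/16, 1]
j=0: u_0=7/135 ∈ [0, 1/6) → index 0
j=1: u_1=22/135 ∈ [0, 1/6) → index 0
j=2: u_2=37/135 ∈ [1/4, 1/3) → index 2
j=3: u_3=52/135 ∈ [1/3, 7/16) → index 3
j=4: u_4=67/135 ∈ [7/16, 5/8) → index 4
j=5: u_5=82/135 ∈ [7/16, 5/8) → index 4
j=6: u_6=97/135 ∈ [17/24, 13/16) → index 7
j=7: u_7=112/135 ∈ [13/16, 1) → index 8
j=8: u_8=127/135 ∈ [13/16, 1) → index 8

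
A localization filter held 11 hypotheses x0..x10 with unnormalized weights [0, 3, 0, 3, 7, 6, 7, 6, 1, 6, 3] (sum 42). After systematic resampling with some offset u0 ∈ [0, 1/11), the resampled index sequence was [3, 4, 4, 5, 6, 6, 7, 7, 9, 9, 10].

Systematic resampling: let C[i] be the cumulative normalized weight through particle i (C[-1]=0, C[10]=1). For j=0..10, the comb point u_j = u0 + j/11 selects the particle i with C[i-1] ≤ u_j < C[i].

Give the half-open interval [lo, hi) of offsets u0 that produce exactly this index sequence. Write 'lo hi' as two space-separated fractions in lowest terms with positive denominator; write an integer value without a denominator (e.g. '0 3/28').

41/462 1/11

C = [0, 1/14, 1/14, 1/7, 13/42, 19/42, 13/21, 16/21, 11/14, 13/14, 1]
j=0 picked index 3: u0 ∈ [1/14, 1/7)
j=1 picked index 4: u0 ∈ [4/77, 101/462)
j=2 picked index 4: u0 ∈ [-3/77, 59/462)
j=3 picked index 5: u0 ∈ [17/462, 83/462)
j=4 picked index 6: u0 ∈ [41/462, 59/231)
j=5 picked index 6: u0 ∈ [-1/462, 38/231)
j=6 picked index 7: u0 ∈ [17/231, 50/231)
j=7 picked index 7: u0 ∈ [-4/231, 29/231)
j=8 picked index 9: u0 ∈ [9/154, 31/154)
j=9 picked index 9: u0 ∈ [-5/154, 17/154)
j=10 picked index 10: u0 ∈ [3/154, 1/11)
intersection: [41/462, 1/11)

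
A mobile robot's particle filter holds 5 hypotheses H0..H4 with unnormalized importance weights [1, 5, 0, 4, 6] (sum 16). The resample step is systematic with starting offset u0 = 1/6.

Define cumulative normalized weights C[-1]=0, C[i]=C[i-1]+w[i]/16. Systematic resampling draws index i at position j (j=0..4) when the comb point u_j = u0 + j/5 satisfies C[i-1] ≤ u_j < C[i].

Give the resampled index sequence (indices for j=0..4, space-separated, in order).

1 1 3 4 4

C = [1/16, 3/8, 3/8, 5/8, 1]
j=0: u_0=1/6 ∈ [1/16, 3/8) → index 1
j=1: u_1=11/30 ∈ [1/16, 3/8) → index 1
j=2: u_2=17/30 ∈ [3/8, 5/8) → index 3
j=3: u_3=23/30 ∈ [5/8, 1) → index 4
j=4: u_4=29/30 ∈ [5/8, 1) → index 4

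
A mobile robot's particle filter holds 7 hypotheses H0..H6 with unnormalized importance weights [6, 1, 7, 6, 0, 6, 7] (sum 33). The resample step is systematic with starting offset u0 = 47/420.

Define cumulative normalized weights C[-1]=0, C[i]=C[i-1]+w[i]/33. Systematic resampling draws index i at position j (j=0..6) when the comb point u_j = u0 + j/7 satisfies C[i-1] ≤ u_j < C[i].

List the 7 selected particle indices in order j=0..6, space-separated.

C = [2/11, 7/33, 14/33, 20/33, 20/33, 26/33, 1]
j=0: u_0=47/420 ∈ [0, 2/11) → index 0
j=1: u_1=107/420 ∈ [7/33, 14/33) → index 2
j=2: u_2=167/420 ∈ [7/33, 14/33) → index 2
j=3: u_3=227/420 ∈ [14/33, 20/33) → index 3
j=4: u_4=41/60 ∈ [20/33, 26/33) → index 5
j=5: u_5=347/420 ∈ [26/33, 1) → index 6
j=6: u_6=407/420 ∈ [26/33, 1) → index 6

0 2 2 3 5 6 6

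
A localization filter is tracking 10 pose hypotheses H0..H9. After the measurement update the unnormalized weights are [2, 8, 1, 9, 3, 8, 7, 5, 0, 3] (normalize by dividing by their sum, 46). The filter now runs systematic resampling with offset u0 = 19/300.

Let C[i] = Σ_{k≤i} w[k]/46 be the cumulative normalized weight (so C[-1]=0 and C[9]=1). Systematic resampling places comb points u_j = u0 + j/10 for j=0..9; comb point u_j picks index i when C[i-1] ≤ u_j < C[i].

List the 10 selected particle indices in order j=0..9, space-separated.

1 1 3 3 4 5 5 6 7 9

C = [1/23, 5/23, 11/46, 10/23, 1/2, 31/46, 19/23, 43/46, 43/46, 1]
j=0: u_0=19/300 ∈ [1/23, 5/23) → index 1
j=1: u_1=49/300 ∈ [1/23, 5/23) → index 1
j=2: u_2=79/300 ∈ [11/46, 10/23) → index 3
j=3: u_3=109/300 ∈ [11/46, 10/23) → index 3
j=4: u_4=139/300 ∈ [10/23, 1/2) → index 4
j=5: u_5=169/300 ∈ [1/2, 31/46) → index 5
j=6: u_6=199/300 ∈ [1/2, 31/46) → index 5
j=7: u_7=229/300 ∈ [31/46, 19/23) → index 6
j=8: u_8=259/300 ∈ [19/23, 43/46) → index 7
j=9: u_9=289/300 ∈ [43/46, 1) → index 9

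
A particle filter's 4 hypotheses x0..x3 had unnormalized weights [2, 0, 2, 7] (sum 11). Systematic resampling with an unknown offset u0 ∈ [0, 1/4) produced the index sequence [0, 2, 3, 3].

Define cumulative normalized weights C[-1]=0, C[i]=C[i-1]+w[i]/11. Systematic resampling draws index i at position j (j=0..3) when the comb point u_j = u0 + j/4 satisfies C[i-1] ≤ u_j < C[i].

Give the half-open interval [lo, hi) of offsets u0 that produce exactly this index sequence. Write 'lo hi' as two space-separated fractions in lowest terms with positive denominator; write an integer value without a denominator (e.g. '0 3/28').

C = [2/11, 2/11, 4/11, 1]
j=0 picked index 0: u0 ∈ [0, 2/11)
j=1 picked index 2: u0 ∈ [-3/44, 5/44)
j=2 picked index 3: u0 ∈ [-3/22, 1/2)
j=3 picked index 3: u0 ∈ [-17/44, 1/4)
intersection: [0, 5/44)

0 5/44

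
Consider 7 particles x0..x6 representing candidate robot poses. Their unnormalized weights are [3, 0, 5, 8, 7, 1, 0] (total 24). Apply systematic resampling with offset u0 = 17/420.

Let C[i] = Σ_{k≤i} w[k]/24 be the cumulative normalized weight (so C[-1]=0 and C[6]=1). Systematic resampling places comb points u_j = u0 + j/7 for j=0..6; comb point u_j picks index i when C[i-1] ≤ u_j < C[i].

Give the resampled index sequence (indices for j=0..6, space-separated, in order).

0 2 2 3 3 4 4

C = [1/8, 1/8, 1/3, 2/3, 23/24, 1, 1]
j=0: u_0=17/420 ∈ [0, 1/8) → index 0
j=1: u_1=11/60 ∈ [1/8, 1/3) → index 2
j=2: u_2=137/420 ∈ [1/8, 1/3) → index 2
j=3: u_3=197/420 ∈ [1/3, 2/3) → index 3
j=4: u_4=257/420 ∈ [1/3, 2/3) → index 3
j=5: u_5=317/420 ∈ [2/3, 23/24) → index 4
j=6: u_6=377/420 ∈ [2/3, 23/24) → index 4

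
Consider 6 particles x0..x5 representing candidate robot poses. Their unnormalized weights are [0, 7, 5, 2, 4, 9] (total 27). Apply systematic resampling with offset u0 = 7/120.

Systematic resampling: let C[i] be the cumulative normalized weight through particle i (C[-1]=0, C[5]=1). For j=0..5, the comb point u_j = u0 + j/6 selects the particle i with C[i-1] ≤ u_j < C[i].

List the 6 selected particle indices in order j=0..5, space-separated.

C = [0, 7/27, 4/9, 14/27, 2/3, 1]
j=0: u_0=7/120 ∈ [0, 7/27) → index 1
j=1: u_1=9/40 ∈ [0, 7/27) → index 1
j=2: u_2=47/120 ∈ [7/27, 4/9) → index 2
j=3: u_3=67/120 ∈ [14/27, 2/3) → index 4
j=4: u_4=29/40 ∈ [2/3, 1) → index 5
j=5: u_5=107/120 ∈ [2/3, 1) → index 5

1 1 2 4 5 5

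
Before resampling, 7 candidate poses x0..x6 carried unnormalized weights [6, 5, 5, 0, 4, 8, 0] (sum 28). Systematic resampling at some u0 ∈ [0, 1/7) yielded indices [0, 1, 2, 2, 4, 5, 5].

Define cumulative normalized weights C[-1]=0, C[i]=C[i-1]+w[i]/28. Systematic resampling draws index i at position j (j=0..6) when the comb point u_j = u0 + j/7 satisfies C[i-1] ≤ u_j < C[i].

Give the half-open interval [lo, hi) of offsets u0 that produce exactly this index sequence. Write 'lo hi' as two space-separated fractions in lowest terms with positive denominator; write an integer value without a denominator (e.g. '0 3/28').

C = [3/14, 11/28, 4/7, 4/7, 5/7, 1, 1]
j=0 picked index 0: u0 ∈ [0, 3/14)
j=1 picked index 1: u0 ∈ [1/14, 1/4)
j=2 picked index 2: u0 ∈ [3/28, 2/7)
j=3 picked index 2: u0 ∈ [-1/28, 1/7)
j=4 picked index 4: u0 ∈ [0, 1/7)
j=5 picked index 5: u0 ∈ [0, 2/7)
j=6 picked index 5: u0 ∈ [-1/7, 1/7)
intersection: [3/28, 1/7)

3/28 1/7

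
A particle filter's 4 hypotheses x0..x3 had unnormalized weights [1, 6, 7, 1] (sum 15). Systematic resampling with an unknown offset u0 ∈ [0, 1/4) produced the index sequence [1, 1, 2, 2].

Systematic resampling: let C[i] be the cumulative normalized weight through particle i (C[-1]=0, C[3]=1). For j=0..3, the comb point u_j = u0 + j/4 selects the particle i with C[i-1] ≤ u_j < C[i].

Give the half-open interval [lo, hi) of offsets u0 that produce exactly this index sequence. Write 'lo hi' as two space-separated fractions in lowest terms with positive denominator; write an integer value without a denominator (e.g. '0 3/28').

1/15 11/60

C = [1/15, 7/15, 14/15, 1]
j=0 picked index 1: u0 ∈ [1/15, 7/15)
j=1 picked index 1: u0 ∈ [-11/60, 13/60)
j=2 picked index 2: u0 ∈ [-1/30, 13/30)
j=3 picked index 2: u0 ∈ [-17/60, 11/60)
intersection: [1/15, 11/60)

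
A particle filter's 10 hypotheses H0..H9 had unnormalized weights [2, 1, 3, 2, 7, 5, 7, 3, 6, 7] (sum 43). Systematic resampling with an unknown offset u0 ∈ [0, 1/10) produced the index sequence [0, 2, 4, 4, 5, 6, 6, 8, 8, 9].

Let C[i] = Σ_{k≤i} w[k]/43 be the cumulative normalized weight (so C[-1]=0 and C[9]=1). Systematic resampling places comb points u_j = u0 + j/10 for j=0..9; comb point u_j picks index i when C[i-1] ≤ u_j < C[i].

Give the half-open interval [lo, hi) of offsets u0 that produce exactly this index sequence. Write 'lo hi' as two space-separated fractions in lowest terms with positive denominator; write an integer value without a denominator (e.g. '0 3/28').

0 6/215

C = [2/43, 3/43, 6/43, 8/43, 15/43, 20/43, 27/43, 30/43, 36/43, 1]
j=0 picked index 0: u0 ∈ [0, 2/43)
j=1 picked index 2: u0 ∈ [-13/430, 17/430)
j=2 picked index 4: u0 ∈ [-3/215, 32/215)
j=3 picked index 4: u0 ∈ [-49/430, 21/430)
j=4 picked index 5: u0 ∈ [-11/215, 14/215)
j=5 picked index 6: u0 ∈ [-3/86, 11/86)
j=6 picked index 6: u0 ∈ [-29/215, 6/215)
j=7 picked index 8: u0 ∈ [-1/430, 59/430)
j=8 picked index 8: u0 ∈ [-22/215, 8/215)
j=9 picked index 9: u0 ∈ [-27/430, 1/10)
intersection: [0, 6/215)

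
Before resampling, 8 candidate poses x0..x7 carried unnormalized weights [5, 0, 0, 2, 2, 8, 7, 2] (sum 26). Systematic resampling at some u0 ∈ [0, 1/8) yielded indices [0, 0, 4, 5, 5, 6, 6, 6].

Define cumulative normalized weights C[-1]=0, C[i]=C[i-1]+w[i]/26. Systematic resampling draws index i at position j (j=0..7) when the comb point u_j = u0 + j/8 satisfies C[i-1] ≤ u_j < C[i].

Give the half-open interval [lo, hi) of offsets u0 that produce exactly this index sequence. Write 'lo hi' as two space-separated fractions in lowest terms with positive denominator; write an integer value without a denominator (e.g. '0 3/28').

3/104 5/104

C = [5/26, 5/26, 5/26, 7/26, 9/26, 17/26, 12/13, 1]
j=0 picked index 0: u0 ∈ [0, 5/26)
j=1 picked index 0: u0 ∈ [-1/8, 7/104)
j=2 picked index 4: u0 ∈ [1/52, 5/52)
j=3 picked index 5: u0 ∈ [-3/104, 29/104)
j=4 picked index 5: u0 ∈ [-2/13, 2/13)
j=5 picked index 6: u0 ∈ [3/104, 31/104)
j=6 picked index 6: u0 ∈ [-5/52, 9/52)
j=7 picked index 6: u0 ∈ [-23/104, 5/104)
intersection: [3/104, 5/104)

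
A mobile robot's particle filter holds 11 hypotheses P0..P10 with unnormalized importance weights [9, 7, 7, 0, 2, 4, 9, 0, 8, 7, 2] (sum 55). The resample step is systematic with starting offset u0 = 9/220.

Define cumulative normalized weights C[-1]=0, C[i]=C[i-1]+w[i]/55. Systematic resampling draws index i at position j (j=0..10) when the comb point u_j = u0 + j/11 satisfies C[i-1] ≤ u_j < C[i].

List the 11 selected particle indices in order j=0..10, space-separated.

C = [9/55, 16/55, 23/55, 23/55, 5/11, 29/55, 38/55, 38/55, 46/55, 53/55, 1]
j=0: u_0=9/220 ∈ [0, 9/55) → index 0
j=1: u_1=29/220 ∈ [0, 9/55) → index 0
j=2: u_2=49/220 ∈ [9/55, 16/55) → index 1
j=3: u_3=69/220 ∈ [16/55, 23/55) → index 2
j=4: u_4=89/220 ∈ [16/55, 23/55) → index 2
j=5: u_5=109/220 ∈ [5/11, 29/55) → index 5
j=6: u_6=129/220 ∈ [29/55, 38/55) → index 6
j=7: u_7=149/220 ∈ [29/55, 38/55) → index 6
j=8: u_8=169/220 ∈ [38/55, 46/55) → index 8
j=9: u_9=189/220 ∈ [46/55, 53/55) → index 9
j=10: u_10=19/20 ∈ [46/55, 53/55) → index 9

0 0 1 2 2 5 6 6 8 9 9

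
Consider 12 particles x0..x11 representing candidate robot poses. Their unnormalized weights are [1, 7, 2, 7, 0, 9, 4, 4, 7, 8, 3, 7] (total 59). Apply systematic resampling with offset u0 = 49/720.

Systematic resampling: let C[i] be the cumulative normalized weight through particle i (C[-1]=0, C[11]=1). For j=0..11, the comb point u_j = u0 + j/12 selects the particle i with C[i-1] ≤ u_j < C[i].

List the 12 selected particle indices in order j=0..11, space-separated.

1 2 3 5 5 6 7 8 9 9 11 11

C = [1/59, 8/59, 10/59, 17/59, 17/59, 26/59, 30/59, 34/59, 41/59, 49/59, 52/59, 1]
j=0: u_0=49/720 ∈ [1/59, 8/59) → index 1
j=1: u_1=109/720 ∈ [8/59, 10/59) → index 2
j=2: u_2=169/720 ∈ [10/59, 17/59) → index 3
j=3: u_3=229/720 ∈ [17/59, 26/59) → index 5
j=4: u_4=289/720 ∈ [17/59, 26/59) → index 5
j=5: u_5=349/720 ∈ [26/59, 30/59) → index 6
j=6: u_6=409/720 ∈ [30/59, 34/59) → index 7
j=7: u_7=469/720 ∈ [34/59, 41/59) → index 8
j=8: u_8=529/720 ∈ [41/59, 49/59) → index 9
j=9: u_9=589/720 ∈ [41/59, 49/59) → index 9
j=10: u_10=649/720 ∈ [52/59, 1) → index 11
j=11: u_11=709/720 ∈ [52/59, 1) → index 11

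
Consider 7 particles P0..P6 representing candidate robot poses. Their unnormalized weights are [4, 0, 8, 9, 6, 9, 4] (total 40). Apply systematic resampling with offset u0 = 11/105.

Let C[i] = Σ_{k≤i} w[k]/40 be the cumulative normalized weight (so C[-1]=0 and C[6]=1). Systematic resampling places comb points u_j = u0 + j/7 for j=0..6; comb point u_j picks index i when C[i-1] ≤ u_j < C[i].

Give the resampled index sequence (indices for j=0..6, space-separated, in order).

C = [1/10, 1/10, 3/10, 21/40, 27/40, 9/10, 1]
j=0: u_0=11/105 ∈ [1/10, 3/10) → index 2
j=1: u_1=26/105 ∈ [1/10, 3/10) → index 2
j=2: u_2=41/105 ∈ [3/10, 21/40) → index 3
j=3: u_3=8/15 ∈ [21/40, 27/40) → index 4
j=4: u_4=71/105 ∈ [27/40, 9/10) → index 5
j=5: u_5=86/105 ∈ [27/40, 9/10) → index 5
j=6: u_6=101/105 ∈ [9/10, 1) → index 6

2 2 3 4 5 5 6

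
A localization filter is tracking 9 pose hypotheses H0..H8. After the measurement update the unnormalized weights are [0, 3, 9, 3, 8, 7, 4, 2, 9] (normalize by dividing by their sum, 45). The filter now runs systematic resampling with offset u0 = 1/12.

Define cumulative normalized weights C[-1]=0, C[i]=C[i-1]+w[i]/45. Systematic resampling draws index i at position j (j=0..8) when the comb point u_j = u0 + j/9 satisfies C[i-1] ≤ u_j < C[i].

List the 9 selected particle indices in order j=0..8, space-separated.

C = [0, 1/15, 4/15, 1/3, 23/45, 2/3, 34/45, 4/5, 1]
j=0: u_0=1/12 ∈ [1/15, 4/15) → index 2
j=1: u_1=7/36 ∈ [1/15, 4/15) → index 2
j=2: u_2=11/36 ∈ [4/15, 1/3) → index 3
j=3: u_3=5/12 ∈ [1/3, 23/45) → index 4
j=4: u_4=19/36 ∈ [23/45, 2/3) → index 5
j=5: u_5=23/36 ∈ [23/45, 2/3) → index 5
j=6: u_6=3/4 ∈ [2/3, 34/45) → index 6
j=7: u_7=31/36 ∈ [4/5, 1) → index 8
j=8: u_8=35/36 ∈ [4/5, 1) → index 8

2 2 3 4 5 5 6 8 8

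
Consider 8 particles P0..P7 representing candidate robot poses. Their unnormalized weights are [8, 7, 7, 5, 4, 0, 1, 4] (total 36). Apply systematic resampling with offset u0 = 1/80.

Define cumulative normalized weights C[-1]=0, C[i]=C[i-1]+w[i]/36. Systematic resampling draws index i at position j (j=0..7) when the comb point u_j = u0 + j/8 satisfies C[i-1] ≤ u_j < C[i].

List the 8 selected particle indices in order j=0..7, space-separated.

0 0 1 1 2 3 4 6

C = [2/9, 5/12, 11/18, 3/4, 31/36, 31/36, 8/9, 1]
j=0: u_0=1/80 ∈ [0, 2/9) → index 0
j=1: u_1=11/80 ∈ [0, 2/9) → index 0
j=2: u_2=21/80 ∈ [2/9, 5/12) → index 1
j=3: u_3=31/80 ∈ [2/9, 5/12) → index 1
j=4: u_4=41/80 ∈ [5/12, 11/18) → index 2
j=5: u_5=51/80 ∈ [11/18, 3/4) → index 3
j=6: u_6=61/80 ∈ [3/4, 31/36) → index 4
j=7: u_7=71/80 ∈ [31/36, 8/9) → index 6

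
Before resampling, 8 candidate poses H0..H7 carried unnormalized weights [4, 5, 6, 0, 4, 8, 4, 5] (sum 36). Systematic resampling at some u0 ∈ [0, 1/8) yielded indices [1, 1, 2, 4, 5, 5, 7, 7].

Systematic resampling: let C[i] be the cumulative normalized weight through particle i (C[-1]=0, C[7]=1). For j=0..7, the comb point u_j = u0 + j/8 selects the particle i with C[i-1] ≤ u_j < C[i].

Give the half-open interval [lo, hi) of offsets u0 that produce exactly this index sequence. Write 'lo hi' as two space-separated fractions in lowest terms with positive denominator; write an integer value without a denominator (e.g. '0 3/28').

C = [1/9, 1/4, 5/12, 5/12, 19/36, 3/4, 31/36, 1]
j=0 picked index 1: u0 ∈ [1/9, 1/4)
j=1 picked index 1: u0 ∈ [-1/72, 1/8)
j=2 picked index 2: u0 ∈ [0, 1/6)
j=3 picked index 4: u0 ∈ [1/24, 11/72)
j=4 picked index 5: u0 ∈ [1/36, 1/4)
j=5 picked index 5: u0 ∈ [-7/72, 1/8)
j=6 picked index 7: u0 ∈ [1/9, 1/4)
j=7 picked index 7: u0 ∈ [-1/72, 1/8)
intersection: [1/9, 1/8)

1/9 1/8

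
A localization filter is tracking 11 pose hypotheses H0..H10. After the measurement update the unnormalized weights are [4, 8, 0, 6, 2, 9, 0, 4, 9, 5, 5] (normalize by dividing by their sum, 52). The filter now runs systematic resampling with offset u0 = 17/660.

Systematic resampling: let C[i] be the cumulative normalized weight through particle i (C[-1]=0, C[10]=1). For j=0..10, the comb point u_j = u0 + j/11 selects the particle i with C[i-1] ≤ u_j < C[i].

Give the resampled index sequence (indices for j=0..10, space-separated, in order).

C = [1/13, 3/13, 3/13, 9/26, 5/13, 29/52, 29/52, 33/52, 21/26, 47/52, 1]
j=0: u_0=17/660 ∈ [0, 1/13) → index 0
j=1: u_1=7/60 ∈ [1/13, 3/13) → index 1
j=2: u_2=137/660 ∈ [1/13, 3/13) → index 1
j=3: u_3=197/660 ∈ [3/13, 9/26) → index 3
j=4: u_4=257/660 ∈ [5/13, 29/52) → index 5
j=5: u_5=317/660 ∈ [5/13, 29/52) → index 5
j=6: u_6=377/660 ∈ [29/52, 33/52) → index 7
j=7: u_7=437/660 ∈ [33/52, 21/26) → index 8
j=8: u_8=497/660 ∈ [33/52, 21/26) → index 8
j=9: u_9=557/660 ∈ [21/26, 47/52) → index 9
j=10: u_10=617/660 ∈ [47/52, 1) → index 10

0 1 1 3 5 5 7 8 8 9 10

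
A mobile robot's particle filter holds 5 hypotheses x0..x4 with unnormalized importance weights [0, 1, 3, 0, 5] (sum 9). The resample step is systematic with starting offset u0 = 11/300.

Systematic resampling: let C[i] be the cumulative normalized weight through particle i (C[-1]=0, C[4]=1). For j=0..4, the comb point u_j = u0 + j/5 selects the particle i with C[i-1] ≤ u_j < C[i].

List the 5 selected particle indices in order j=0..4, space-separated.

C = [0, 1/9, 4/9, 4/9, 1]
j=0: u_0=11/300 ∈ [0, 1/9) → index 1
j=1: u_1=71/300 ∈ [1/9, 4/9) → index 2
j=2: u_2=131/300 ∈ [1/9, 4/9) → index 2
j=3: u_3=191/300 ∈ [4/9, 1) → index 4
j=4: u_4=251/300 ∈ [4/9, 1) → index 4

1 2 2 4 4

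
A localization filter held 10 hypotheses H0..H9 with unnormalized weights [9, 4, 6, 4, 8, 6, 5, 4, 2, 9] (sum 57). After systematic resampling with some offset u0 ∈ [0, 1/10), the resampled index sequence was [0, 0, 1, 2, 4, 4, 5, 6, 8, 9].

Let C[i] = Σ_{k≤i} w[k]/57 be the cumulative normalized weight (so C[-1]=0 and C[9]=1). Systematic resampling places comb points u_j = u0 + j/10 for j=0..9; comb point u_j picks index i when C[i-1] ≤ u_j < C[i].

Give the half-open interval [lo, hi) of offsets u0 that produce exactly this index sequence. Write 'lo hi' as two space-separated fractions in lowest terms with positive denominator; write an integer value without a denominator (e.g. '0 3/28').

2/285 8/285

C = [3/19, 13/57, 1/3, 23/57, 31/57, 37/57, 14/19, 46/57, 16/19, 1]
j=0 picked index 0: u0 ∈ [0, 3/19)
j=1 picked index 0: u0 ∈ [-1/10, 11/190)
j=2 picked index 1: u0 ∈ [-4/95, 8/285)
j=3 picked index 2: u0 ∈ [-41/570, 1/30)
j=4 picked index 4: u0 ∈ [1/285, 41/285)
j=5 picked index 4: u0 ∈ [-11/114, 5/114)
j=6 picked index 5: u0 ∈ [-16/285, 14/285)
j=7 picked index 6: u0 ∈ [-29/570, 7/190)
j=8 picked index 8: u0 ∈ [2/285, 4/95)
j=9 picked index 9: u0 ∈ [-11/190, 1/10)
intersection: [2/285, 8/285)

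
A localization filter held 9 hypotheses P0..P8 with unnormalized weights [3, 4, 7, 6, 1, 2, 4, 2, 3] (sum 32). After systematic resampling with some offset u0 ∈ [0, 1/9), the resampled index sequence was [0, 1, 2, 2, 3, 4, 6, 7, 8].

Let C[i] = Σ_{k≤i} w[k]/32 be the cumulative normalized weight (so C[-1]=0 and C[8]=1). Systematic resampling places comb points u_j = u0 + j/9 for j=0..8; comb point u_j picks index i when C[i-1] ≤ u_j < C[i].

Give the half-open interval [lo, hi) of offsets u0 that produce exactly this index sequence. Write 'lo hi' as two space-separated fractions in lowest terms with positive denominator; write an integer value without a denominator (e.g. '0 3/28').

5/72 3/32

C = [3/32, 7/32, 7/16, 5/8, 21/32, 23/32, 27/32, 29/32, 1]
j=0 picked index 0: u0 ∈ [0, 3/32)
j=1 picked index 1: u0 ∈ [-5/288, 31/288)
j=2 picked index 2: u0 ∈ [-1/288, 31/144)
j=3 picked index 2: u0 ∈ [-11/96, 5/48)
j=4 picked index 3: u0 ∈ [-1/144, 13/72)
j=5 picked index 4: u0 ∈ [5/72, 29/288)
j=6 picked index 6: u0 ∈ [5/96, 17/96)
j=7 picked index 7: u0 ∈ [19/288, 37/288)
j=8 picked index 8: u0 ∈ [5/288, 1/9)
intersection: [5/72, 3/32)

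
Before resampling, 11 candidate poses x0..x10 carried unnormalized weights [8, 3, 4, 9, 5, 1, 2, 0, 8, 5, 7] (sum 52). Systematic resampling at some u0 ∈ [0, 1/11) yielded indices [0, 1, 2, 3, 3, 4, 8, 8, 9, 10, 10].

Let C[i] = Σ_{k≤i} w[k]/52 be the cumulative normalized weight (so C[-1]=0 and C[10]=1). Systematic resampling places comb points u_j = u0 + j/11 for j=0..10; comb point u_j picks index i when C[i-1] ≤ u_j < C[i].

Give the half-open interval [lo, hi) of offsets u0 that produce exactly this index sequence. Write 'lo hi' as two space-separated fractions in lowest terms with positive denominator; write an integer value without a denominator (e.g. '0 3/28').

10/143 1/11

C = [2/13, 11/52, 15/52, 6/13, 29/52, 15/26, 8/13, 8/13, 10/13, 45/52, 1]
j=0 picked index 0: u0 ∈ [0, 2/13)
j=1 picked index 1: u0 ∈ [9/143, 69/572)
j=2 picked index 2: u0 ∈ [17/572, 61/572)
j=3 picked index 3: u0 ∈ [9/572, 27/143)
j=4 picked index 3: u0 ∈ [-43/572, 14/143)
j=5 picked index 4: u0 ∈ [1/143, 59/572)
j=6 picked index 8: u0 ∈ [10/143, 32/143)
j=7 picked index 8: u0 ∈ [-3/143, 19/143)
j=8 picked index 9: u0 ∈ [6/143, 79/572)
j=9 picked index 10: u0 ∈ [27/572, 2/11)
j=10 picked index 10: u0 ∈ [-25/572, 1/11)
intersection: [10/143, 1/11)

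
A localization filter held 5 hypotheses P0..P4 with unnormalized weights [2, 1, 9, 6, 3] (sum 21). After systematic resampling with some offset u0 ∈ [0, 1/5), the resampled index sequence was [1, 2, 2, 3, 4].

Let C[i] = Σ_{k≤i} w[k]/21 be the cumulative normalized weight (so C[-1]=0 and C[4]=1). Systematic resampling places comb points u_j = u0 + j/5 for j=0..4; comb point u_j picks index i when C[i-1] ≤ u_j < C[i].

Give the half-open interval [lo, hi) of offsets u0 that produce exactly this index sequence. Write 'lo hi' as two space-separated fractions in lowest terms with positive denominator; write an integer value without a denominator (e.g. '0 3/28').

2/21 1/7

C = [2/21, 1/7, 4/7, 6/7, 1]
j=0 picked index 1: u0 ∈ [2/21, 1/7)
j=1 picked index 2: u0 ∈ [-2/35, 13/35)
j=2 picked index 2: u0 ∈ [-9/35, 6/35)
j=3 picked index 3: u0 ∈ [-1/35, 9/35)
j=4 picked index 4: u0 ∈ [2/35, 1/5)
intersection: [2/21, 1/7)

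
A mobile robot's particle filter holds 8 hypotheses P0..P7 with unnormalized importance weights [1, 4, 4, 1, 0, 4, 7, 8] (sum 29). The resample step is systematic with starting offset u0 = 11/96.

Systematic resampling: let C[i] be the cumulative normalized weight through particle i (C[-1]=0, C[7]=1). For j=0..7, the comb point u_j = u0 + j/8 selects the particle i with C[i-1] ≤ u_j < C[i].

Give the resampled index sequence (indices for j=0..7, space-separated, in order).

C = [1/29, 5/29, 9/29, 10/29, 10/29, 14/29, 21/29, 1]
j=0: u_0=11/96 ∈ [1/29, 5/29) → index 1
j=1: u_1=23/96 ∈ [5/29, 9/29) → index 2
j=2: u_2=35/96 ∈ [10/29, 14/29) → index 5
j=3: u_3=47/96 ∈ [14/29, 21/29) → index 6
j=4: u_4=59/96 ∈ [14/29, 21/29) → index 6
j=5: u_5=71/96 ∈ [21/29, 1) → index 7
j=6: u_6=83/96 ∈ [21/29, 1) → index 7
j=7: u_7=95/96 ∈ [21/29, 1) → index 7

1 2 5 6 6 7 7 7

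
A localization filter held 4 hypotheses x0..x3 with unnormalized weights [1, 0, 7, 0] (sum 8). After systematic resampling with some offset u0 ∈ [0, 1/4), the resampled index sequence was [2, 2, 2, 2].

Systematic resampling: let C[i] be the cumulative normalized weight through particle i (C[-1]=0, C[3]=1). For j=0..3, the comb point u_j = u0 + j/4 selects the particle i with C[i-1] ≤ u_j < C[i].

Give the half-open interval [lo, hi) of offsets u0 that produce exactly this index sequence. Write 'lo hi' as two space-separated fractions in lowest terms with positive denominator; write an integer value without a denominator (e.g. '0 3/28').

1/8 1/4

C = [1/8, 1/8, 1, 1]
j=0 picked index 2: u0 ∈ [1/8, 1)
j=1 picked index 2: u0 ∈ [-1/8, 3/4)
j=2 picked index 2: u0 ∈ [-3/8, 1/2)
j=3 picked index 2: u0 ∈ [-5/8, 1/4)
intersection: [1/8, 1/4)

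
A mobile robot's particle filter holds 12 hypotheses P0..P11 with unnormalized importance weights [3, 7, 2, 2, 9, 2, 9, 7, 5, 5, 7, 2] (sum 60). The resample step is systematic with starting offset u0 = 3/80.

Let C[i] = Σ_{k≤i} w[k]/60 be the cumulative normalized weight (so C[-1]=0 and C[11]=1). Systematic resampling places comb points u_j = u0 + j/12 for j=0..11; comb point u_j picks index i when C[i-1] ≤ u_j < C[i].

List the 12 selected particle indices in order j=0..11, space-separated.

0 1 3 4 4 6 6 7 8 9 10 10

C = [1/20, 1/6, 1/5, 7/30, 23/60, 5/12, 17/30, 41/60, 23/30, 17/20, 29/30, 1]
j=0: u_0=3/80 ∈ [0, 1/20) → index 0
j=1: u_1=29/240 ∈ [1/20, 1/6) → index 1
j=2: u_2=49/240 ∈ [1/5, 7/30) → index 3
j=3: u_3=23/80 ∈ [7/30, 23/60) → index 4
j=4: u_4=89/240 ∈ [7/30, 23/60) → index 4
j=5: u_5=109/240 ∈ [5/12, 17/30) → index 6
j=6: u_6=43/80 ∈ [5/12, 17/30) → index 6
j=7: u_7=149/240 ∈ [17/30, 41/60) → index 7
j=8: u_8=169/240 ∈ [41/60, 23/30) → index 8
j=9: u_9=63/80 ∈ [23/30, 17/20) → index 9
j=10: u_10=209/240 ∈ [17/20, 29/30) → index 10
j=11: u_11=229/240 ∈ [17/20, 29/30) → index 10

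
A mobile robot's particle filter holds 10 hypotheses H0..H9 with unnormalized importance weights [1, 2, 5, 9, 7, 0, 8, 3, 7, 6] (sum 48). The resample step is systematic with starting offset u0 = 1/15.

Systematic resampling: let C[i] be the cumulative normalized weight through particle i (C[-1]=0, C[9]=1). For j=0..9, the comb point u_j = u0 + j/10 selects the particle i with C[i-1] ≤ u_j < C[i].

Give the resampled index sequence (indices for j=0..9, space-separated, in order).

C = [1/48, 1/16, 1/6, 17/48, 1/2, 1/2, 2/3, 35/48, 7/8, 1]
j=0: u_0=1/15 ∈ [1/16, 1/6) → index 2
j=1: u_1=1/6 ∈ [1/6, 17/48) → index 3
j=2: u_2=4/15 ∈ [1/6, 17/48) → index 3
j=3: u_3=11/30 ∈ [17/48, 1/2) → index 4
j=4: u_4=7/15 ∈ [17/48, 1/2) → index 4
j=5: u_5=17/30 ∈ [1/2, 2/3) → index 6
j=6: u_6=2/3 ∈ [2/3, 35/48) → index 7
j=7: u_7=23/30 ∈ [35/48, 7/8) → index 8
j=8: u_8=13/15 ∈ [35/48, 7/8) → index 8
j=9: u_9=29/30 ∈ [7/8, 1) → index 9

2 3 3 4 4 6 7 8 8 9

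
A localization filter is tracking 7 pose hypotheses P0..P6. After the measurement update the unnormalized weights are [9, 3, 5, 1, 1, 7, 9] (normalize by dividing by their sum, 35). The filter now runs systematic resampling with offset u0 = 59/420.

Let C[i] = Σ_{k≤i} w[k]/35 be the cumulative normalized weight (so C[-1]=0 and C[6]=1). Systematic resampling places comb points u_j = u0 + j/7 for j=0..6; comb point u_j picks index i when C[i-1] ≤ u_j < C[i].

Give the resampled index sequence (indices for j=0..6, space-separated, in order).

0 1 2 5 5 6 6

C = [9/35, 12/35, 17/35, 18/35, 19/35, 26/35, 1]
j=0: u_0=59/420 ∈ [0, 9/35) → index 0
j=1: u_1=17/60 ∈ [9/35, 12/35) → index 1
j=2: u_2=179/420 ∈ [12/35, 17/35) → index 2
j=3: u_3=239/420 ∈ [19/35, 26/35) → index 5
j=4: u_4=299/420 ∈ [19/35, 26/35) → index 5
j=5: u_5=359/420 ∈ [26/35, 1) → index 6
j=6: u_6=419/420 ∈ [26/35, 1) → index 6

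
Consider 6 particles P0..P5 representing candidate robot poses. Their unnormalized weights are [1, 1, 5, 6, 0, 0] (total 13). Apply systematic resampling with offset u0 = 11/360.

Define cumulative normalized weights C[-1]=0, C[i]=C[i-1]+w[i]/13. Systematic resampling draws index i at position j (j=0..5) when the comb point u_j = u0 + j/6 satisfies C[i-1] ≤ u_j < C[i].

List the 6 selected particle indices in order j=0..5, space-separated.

0 2 2 2 3 3

C = [1/13, 2/13, 7/13, 1, 1, 1]
j=0: u_0=11/360 ∈ [0, 1/13) → index 0
j=1: u_1=71/360 ∈ [2/13, 7/13) → index 2
j=2: u_2=131/360 ∈ [2/13, 7/13) → index 2
j=3: u_3=191/360 ∈ [2/13, 7/13) → index 2
j=4: u_4=251/360 ∈ [7/13, 1) → index 3
j=5: u_5=311/360 ∈ [7/13, 1) → index 3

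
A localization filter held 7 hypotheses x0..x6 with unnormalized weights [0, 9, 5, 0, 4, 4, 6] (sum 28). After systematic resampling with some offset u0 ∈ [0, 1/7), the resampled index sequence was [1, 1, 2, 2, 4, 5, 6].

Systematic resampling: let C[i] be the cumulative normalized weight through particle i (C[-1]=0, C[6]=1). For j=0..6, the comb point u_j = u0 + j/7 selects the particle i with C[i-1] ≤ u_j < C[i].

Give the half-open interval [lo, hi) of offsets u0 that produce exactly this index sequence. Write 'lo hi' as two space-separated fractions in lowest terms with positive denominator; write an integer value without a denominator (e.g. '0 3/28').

1/28 1/14

C = [0, 9/28, 1/2, 1/2, 9/14, 11/14, 1]
j=0 picked index 1: u0 ∈ [0, 9/28)
j=1 picked index 1: u0 ∈ [-1/7, 5/28)
j=2 picked index 2: u0 ∈ [1/28, 3/14)
j=3 picked index 2: u0 ∈ [-3/28, 1/14)
j=4 picked index 4: u0 ∈ [-1/14, 1/14)
j=5 picked index 5: u0 ∈ [-1/14, 1/14)
j=6 picked index 6: u0 ∈ [-1/14, 1/7)
intersection: [1/28, 1/14)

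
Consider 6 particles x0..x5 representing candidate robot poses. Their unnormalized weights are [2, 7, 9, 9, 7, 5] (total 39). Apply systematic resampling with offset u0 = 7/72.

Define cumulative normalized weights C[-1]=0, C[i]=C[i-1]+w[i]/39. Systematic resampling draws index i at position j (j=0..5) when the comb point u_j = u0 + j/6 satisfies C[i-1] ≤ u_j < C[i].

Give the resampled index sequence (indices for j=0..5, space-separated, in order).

1 2 2 3 4 5

C = [2/39, 3/13, 6/13, 9/13, 34/39, 1]
j=0: u_0=7/72 ∈ [2/39, 3/13) → index 1
j=1: u_1=19/72 ∈ [3/13, 6/13) → index 2
j=2: u_2=31/72 ∈ [3/13, 6/13) → index 2
j=3: u_3=43/72 ∈ [6/13, 9/13) → index 3
j=4: u_4=55/72 ∈ [9/13, 34/39) → index 4
j=5: u_5=67/72 ∈ [34/39, 1) → index 5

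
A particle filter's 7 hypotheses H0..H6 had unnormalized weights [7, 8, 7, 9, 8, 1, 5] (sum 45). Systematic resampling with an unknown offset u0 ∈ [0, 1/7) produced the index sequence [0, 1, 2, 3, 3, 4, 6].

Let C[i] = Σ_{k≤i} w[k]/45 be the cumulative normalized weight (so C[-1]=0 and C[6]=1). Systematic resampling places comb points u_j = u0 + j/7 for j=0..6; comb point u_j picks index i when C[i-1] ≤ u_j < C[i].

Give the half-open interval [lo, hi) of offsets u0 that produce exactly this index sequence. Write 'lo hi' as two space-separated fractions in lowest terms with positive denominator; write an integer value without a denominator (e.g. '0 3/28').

19/315 37/315

C = [7/45, 1/3, 22/45, 31/45, 13/15, 8/9, 1]
j=0 picked index 0: u0 ∈ [0, 7/45)
j=1 picked index 1: u0 ∈ [4/315, 4/21)
j=2 picked index 2: u0 ∈ [1/21, 64/315)
j=3 picked index 3: u0 ∈ [19/315, 82/315)
j=4 picked index 3: u0 ∈ [-26/315, 37/315)
j=5 picked index 4: u0 ∈ [-8/315, 16/105)
j=6 picked index 6: u0 ∈ [2/63, 1/7)
intersection: [19/315, 37/315)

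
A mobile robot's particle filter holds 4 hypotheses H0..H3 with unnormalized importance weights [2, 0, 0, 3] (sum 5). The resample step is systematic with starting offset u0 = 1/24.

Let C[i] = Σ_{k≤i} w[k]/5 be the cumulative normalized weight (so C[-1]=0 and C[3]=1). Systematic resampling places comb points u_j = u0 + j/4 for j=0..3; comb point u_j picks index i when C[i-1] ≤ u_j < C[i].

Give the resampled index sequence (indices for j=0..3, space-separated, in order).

C = [2/5, 2/5, 2/5, 1]
j=0: u_0=1/24 ∈ [0, 2/5) → index 0
j=1: u_1=7/24 ∈ [0, 2/5) → index 0
j=2: u_2=13/24 ∈ [2/5, 1) → index 3
j=3: u_3=19/24 ∈ [2/5, 1) → index 3

0 0 3 3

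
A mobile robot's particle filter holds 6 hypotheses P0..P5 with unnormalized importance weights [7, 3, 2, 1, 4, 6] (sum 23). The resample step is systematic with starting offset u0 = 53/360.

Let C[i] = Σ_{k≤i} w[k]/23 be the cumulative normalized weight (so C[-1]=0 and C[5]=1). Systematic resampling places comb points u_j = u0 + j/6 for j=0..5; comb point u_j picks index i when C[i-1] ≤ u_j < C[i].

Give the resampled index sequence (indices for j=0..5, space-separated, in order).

C = [7/23, 10/23, 12/23, 13/23, 17/23, 1]
j=0: u_0=53/360 ∈ [0, 7/23) → index 0
j=1: u_1=113/360 ∈ [7/23, 10/23) → index 1
j=2: u_2=173/360 ∈ [10/23, 12/23) → index 2
j=3: u_3=233/360 ∈ [13/23, 17/23) → index 4
j=4: u_4=293/360 ∈ [17/23, 1) → index 5
j=5: u_5=353/360 ∈ [17/23, 1) → index 5

0 1 2 4 5 5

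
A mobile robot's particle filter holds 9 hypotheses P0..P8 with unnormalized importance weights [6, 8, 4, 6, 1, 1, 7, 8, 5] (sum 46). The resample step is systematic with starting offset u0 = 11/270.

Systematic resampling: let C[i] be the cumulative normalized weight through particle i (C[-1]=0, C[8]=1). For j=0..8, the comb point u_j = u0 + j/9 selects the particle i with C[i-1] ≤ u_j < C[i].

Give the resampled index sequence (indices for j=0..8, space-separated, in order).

0 1 1 2 3 6 6 7 8

C = [3/23, 7/23, 9/23, 12/23, 25/46, 13/23, 33/46, 41/46, 1]
j=0: u_0=11/270 ∈ [0, 3/23) → index 0
j=1: u_1=41/270 ∈ [3/23, 7/23) → index 1
j=2: u_2=71/270 ∈ [3/23, 7/23) → index 1
j=3: u_3=101/270 ∈ [7/23, 9/23) → index 2
j=4: u_4=131/270 ∈ [9/23, 12/23) → index 3
j=5: u_5=161/270 ∈ [13/23, 33/46) → index 6
j=6: u_6=191/270 ∈ [13/23, 33/46) → index 6
j=7: u_7=221/270 ∈ [33/46, 41/46) → index 7
j=8: u_8=251/270 ∈ [41/46, 1) → index 8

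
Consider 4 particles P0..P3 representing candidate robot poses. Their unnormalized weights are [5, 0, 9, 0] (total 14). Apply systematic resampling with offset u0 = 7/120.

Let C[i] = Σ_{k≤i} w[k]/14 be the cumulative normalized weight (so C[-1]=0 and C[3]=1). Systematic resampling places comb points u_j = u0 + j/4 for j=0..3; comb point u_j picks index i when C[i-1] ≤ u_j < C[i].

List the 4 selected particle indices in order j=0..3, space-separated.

0 0 2 2

C = [5/14, 5/14, 1, 1]
j=0: u_0=7/120 ∈ [0, 5/14) → index 0
j=1: u_1=37/120 ∈ [0, 5/14) → index 0
j=2: u_2=67/120 ∈ [5/14, 1) → index 2
j=3: u_3=97/120 ∈ [5/14, 1) → index 2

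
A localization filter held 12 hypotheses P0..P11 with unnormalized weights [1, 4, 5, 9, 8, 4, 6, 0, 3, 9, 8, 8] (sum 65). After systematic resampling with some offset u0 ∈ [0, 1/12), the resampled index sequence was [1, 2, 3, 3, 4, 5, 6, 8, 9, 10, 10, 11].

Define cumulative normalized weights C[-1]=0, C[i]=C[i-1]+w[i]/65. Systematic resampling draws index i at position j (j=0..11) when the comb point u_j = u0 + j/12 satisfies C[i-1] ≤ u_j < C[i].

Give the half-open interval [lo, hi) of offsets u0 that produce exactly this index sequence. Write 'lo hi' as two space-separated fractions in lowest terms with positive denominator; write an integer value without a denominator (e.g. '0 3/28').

1/65 5/156

C = [1/65, 1/13, 2/13, 19/65, 27/65, 31/65, 37/65, 37/65, 8/13, 49/65, 57/65, 1]
j=0 picked index 1: u0 ∈ [1/65, 1/13)
j=1 picked index 2: u0 ∈ [-1/156, 11/156)
j=2 picked index 3: u0 ∈ [-1/78, 49/390)
j=3 picked index 3: u0 ∈ [-5/52, 11/260)
j=4 picked index 4: u0 ∈ [-8/195, 16/195)
j=5 picked index 5: u0 ∈ [-1/780, 47/780)
j=6 picked index 6: u0 ∈ [-3/130, 9/130)
j=7 picked index 8: u0 ∈ [-11/780, 5/156)
j=8 picked index 9: u0 ∈ [-2/39, 17/195)
j=9 picked index 10: u0 ∈ [1/260, 33/260)
j=10 picked index 10: u0 ∈ [-31/390, 17/390)
j=11 picked index 11: u0 ∈ [-31/780, 1/12)
intersection: [1/65, 5/156)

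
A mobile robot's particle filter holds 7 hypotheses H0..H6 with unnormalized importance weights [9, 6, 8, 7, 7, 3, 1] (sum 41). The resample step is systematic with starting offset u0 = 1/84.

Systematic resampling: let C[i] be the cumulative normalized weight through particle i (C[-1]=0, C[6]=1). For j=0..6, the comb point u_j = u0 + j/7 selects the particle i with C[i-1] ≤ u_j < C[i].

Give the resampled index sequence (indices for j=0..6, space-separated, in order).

0 0 1 2 3 3 4

C = [9/41, 15/41, 23/41, 30/41, 37/41, 40/41, 1]
j=0: u_0=1/84 ∈ [0, 9/41) → index 0
j=1: u_1=13/84 ∈ [0, 9/41) → index 0
j=2: u_2=25/84 ∈ [9/41, 15/41) → index 1
j=3: u_3=37/84 ∈ [15/41, 23/41) → index 2
j=4: u_4=7/12 ∈ [23/41, 30/41) → index 3
j=5: u_5=61/84 ∈ [23/41, 30/41) → index 3
j=6: u_6=73/84 ∈ [30/41, 37/41) → index 4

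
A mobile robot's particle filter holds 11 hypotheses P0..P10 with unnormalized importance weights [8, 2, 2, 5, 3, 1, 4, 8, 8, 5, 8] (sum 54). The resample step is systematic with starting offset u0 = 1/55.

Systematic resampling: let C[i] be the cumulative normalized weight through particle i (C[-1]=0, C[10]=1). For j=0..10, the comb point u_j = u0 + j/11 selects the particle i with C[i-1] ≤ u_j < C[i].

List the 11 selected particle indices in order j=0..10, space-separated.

0 0 2 3 5 7 7 8 8 9 10

C = [4/27, 5/27, 2/9, 17/54, 10/27, 7/18, 25/54, 11/18, 41/54, 23/27, 1]
j=0: u_0=1/55 ∈ [0, 4/27) → index 0
j=1: u_1=6/55 ∈ [0, 4/27) → index 0
j=2: u_2=1/5 ∈ [5/27, 2/9) → index 2
j=3: u_3=16/55 ∈ [2/9, 17/54) → index 3
j=4: u_4=21/55 ∈ [10/27, 7/18) → index 5
j=5: u_5=26/55 ∈ [25/54, 11/18) → index 7
j=6: u_6=31/55 ∈ [25/54, 11/18) → index 7
j=7: u_7=36/55 ∈ [11/18, 41/54) → index 8
j=8: u_8=41/55 ∈ [11/18, 41/54) → index 8
j=9: u_9=46/55 ∈ [41/54, 23/27) → index 9
j=10: u_10=51/55 ∈ [23/27, 1) → index 10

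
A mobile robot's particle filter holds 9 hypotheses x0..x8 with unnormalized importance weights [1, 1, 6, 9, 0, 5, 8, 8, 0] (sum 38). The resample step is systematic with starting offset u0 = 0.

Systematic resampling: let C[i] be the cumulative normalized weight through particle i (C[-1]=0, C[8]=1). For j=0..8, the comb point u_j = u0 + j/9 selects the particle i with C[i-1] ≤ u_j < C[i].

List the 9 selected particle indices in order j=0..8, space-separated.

C = [1/38, 1/19, 4/19, 17/38, 17/38, 11/19, 15/19, 1, 1]
j=0: u_0=0 ∈ [0, 1/38) → index 0
j=1: u_1=1/9 ∈ [1/19, 4/19) → index 2
j=2: u_2=2/9 ∈ [4/19, 17/38) → index 3
j=3: u_3=1/3 ∈ [4/19, 17/38) → index 3
j=4: u_4=4/9 ∈ [4/19, 17/38) → index 3
j=5: u_5=5/9 ∈ [17/38, 11/19) → index 5
j=6: u_6=2/3 ∈ [11/19, 15/19) → index 6
j=7: u_7=7/9 ∈ [11/19, 15/19) → index 6
j=8: u_8=8/9 ∈ [15/19, 1) → index 7

0 2 3 3 3 5 6 6 7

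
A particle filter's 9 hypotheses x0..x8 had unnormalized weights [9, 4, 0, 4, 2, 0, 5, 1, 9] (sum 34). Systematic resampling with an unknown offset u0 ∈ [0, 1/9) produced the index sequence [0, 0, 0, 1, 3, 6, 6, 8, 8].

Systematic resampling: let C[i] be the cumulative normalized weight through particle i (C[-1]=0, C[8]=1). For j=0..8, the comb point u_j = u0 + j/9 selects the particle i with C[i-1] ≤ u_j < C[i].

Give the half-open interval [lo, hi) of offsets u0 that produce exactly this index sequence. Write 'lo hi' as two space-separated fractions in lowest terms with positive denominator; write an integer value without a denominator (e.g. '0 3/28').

C = [9/34, 13/34, 13/34, 1/2, 19/34, 19/34, 12/17, 25/34, 1]
j=0 picked index 0: u0 ∈ [0, 9/34)
j=1 picked index 0: u0 ∈ [-1/9, 47/306)
j=2 picked index 0: u0 ∈ [-2/9, 13/306)
j=3 picked index 1: u0 ∈ [-7/102, 5/102)
j=4 picked index 3: u0 ∈ [-19/306, 1/18)
j=5 picked index 6: u0 ∈ [1/306, 23/153)
j=6 picked index 6: u0 ∈ [-11/102, 2/51)
j=7 picked index 8: u0 ∈ [-13/306, 2/9)
j=8 picked index 8: u0 ∈ [-47/306, 1/9)
intersection: [1/306, 2/51)

1/306 2/51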